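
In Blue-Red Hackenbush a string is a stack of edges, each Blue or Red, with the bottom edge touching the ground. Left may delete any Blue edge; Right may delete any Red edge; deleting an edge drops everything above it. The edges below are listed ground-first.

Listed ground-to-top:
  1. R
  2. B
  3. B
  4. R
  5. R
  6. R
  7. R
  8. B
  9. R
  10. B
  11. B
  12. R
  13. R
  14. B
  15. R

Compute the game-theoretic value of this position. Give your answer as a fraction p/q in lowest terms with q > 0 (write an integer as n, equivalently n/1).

-7835/16384

Prefix values for R B B R R R R B R B B R R B R via {L|R} + simplicity:
R: Left {  }, Right { 0 } gives simplest -1
RB: Left { -1 }, Right { 0 } gives simplest -1/2
RBB: Left { -1 -1/2 }, Right { 0 } gives simplest -1/4
RBBR: Left { -1 -1/2 }, Right { -1/4 0 } gives simplest -3/8
RBBRR: Left { -1 -1/2 }, Right { -3/8 -1/4 0 } gives simplest -7/16
RBBRRR: Left { -1 -1/2 }, Right { -7/16 -3/8 -1/4 0 } gives simplest -15/32
RBBRRRR: Left { -1 -1/2 }, Right { -15/32 -7/16 -3/8 -1/4 0 } gives simplest -31/64
RBBRRRRB: Left { -1 -1/2 -31/64 }, Right { -15/32 -7/16 -3/8 -1/4 0 } gives simplest -61/128
RBBRRRRBR: Left { -1 -1/2 -31/64 }, Right { -61/128 -15/32 -7/16 -3/8 -1/4 0 } gives simplest -123/256
RBBRRRRBRB: Left { -1 -1/2 -31/64 -123/256 }, Right { -61/128 -15/32 -7/16 -3/8 -1/4 0 } gives simplest -245/512
RBBRRRRBRBB: Left { -1 -1/2 -31/64 -123/256 -245/512 }, Right { -61/128 -15/32 -7/16 -3/8 -1/4 0 } gives simplest -489/1024
RBBRRRRBRBBR: Left { -1 -1/2 -31/64 -123/256 -245/512 }, Right { -489/1024 -61/128 -15/32 -7/16 -3/8 -1/4 0 } gives simplest -979/2048
RBBRRRRBRBBRR: Left { -1 -1/2 -31/64 -123/256 -245/512 }, Right { -979/2048 -489/1024 -61/128 -15/32 -7/16 -3/8 -1/4 0 } gives simplest -1959/4096
RBBRRRRBRBBRRB: Left { -1 -1/2 -31/64 -123/256 -245/512 -1959/4096 }, Right { -979/2048 -489/1024 -61/128 -15/32 -7/16 -3/8 -1/4 0 } gives simplest -3917/8192
RBBRRRRBRBBRRBR: Left { -1 -1/2 -31/64 -123/256 -245/512 -1959/4096 }, Right { -3917/8192 -979/2048 -489/1024 -61/128 -15/32 -7/16 -3/8 -1/4 0 } gives simplest -7835/16384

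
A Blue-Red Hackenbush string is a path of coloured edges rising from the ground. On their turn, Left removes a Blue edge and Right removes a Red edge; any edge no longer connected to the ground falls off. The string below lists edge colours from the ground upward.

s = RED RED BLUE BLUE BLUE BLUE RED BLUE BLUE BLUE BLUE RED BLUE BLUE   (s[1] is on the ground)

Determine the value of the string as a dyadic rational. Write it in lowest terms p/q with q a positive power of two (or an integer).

-4361/4096

Prefix values for RED RED BLUE BLUE BLUE BLUE RED BLUE BLUE BLUE BLUE RED BLUE BLUE via {L|R} + simplicity:
R: Left { ∅ }, Right { 0 } — simplest -1
RR: Left { ∅ }, Right { -1, 0 } — simplest -2
RRB: Left { -2 }, Right { -1, 0 } — simplest -3/2
RRBB: Left { -2, -3/2 }, Right { -1, 0 } — simplest -5/4
RRBBB: Left { -2, -3/2, -5/4 }, Right { -1, 0 } — simplest -9/8
RRBBBB: Left { -2, -3/2, -5/4, -9/8 }, Right { -1, 0 } — simplest -17/16
RRBBBBR: Left { -2, -3/2, -5/4, -9/8 }, Right { -17/16, -1, 0 } — simplest -35/32
RRBBBBRB: Left { -2, -3/2, -5/4, -9/8, -35/32 }, Right { -17/16, -1, 0 } — simplest -69/64
RRBBBBRBB: Left { -2, -3/2, -5/4, -9/8, -35/32, -69/64 }, Right { -17/16, -1, 0 } — simplest -137/128
RRBBBBRBBB: Left { -2, -3/2, -5/4, -9/8, -35/32, -69/64, -137/128 }, Right { -17/16, -1, 0 } — simplest -273/256
RRBBBBRBBBB: Left { -2, -3/2, -5/4, -9/8, -35/32, -69/64, -137/128, -273/256 }, Right { -17/16, -1, 0 } — simplest -545/512
RRBBBBRBBBBR: Left { -2, -3/2, -5/4, -9/8, -35/32, -69/64, -137/128, -273/256 }, Right { -545/512, -17/16, -1, 0 } — simplest -1091/1024
RRBBBBRBBBBRB: Left { -2, -3/2, -5/4, -9/8, -35/32, -69/64, -137/128, -273/256, -1091/1024 }, Right { -545/512, -17/16, -1, 0 } — simplest -2181/2048
RRBBBBRBBBBRBB: Left { -2, -3/2, -5/4, -9/8, -35/32, -69/64, -137/128, -273/256, -1091/1024, -2181/2048 }, Right { -545/512, -17/16, -1, 0 } — simplest -4361/4096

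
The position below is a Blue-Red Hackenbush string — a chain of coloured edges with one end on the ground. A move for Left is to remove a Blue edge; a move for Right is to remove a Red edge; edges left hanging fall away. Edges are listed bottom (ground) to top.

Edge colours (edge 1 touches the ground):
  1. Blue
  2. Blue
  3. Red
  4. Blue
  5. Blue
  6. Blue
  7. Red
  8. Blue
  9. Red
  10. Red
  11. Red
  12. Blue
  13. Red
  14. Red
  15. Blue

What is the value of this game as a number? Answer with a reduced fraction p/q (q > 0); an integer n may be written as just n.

15635/8192

1 of 15 · B · max L 0 · min R +∞ — 1
2 of 15 · BB · max L 1 · min R +∞ — 2
3 of 15 · BBR · max L 1 · min R 2 — 3/2
4 of 15 · BBRB · max L 3/2 · min R 2 — 7/4
5 of 15 · BBRBB · max L 7/4 · min R 2 — 15/8
6 of 15 · BBRBBB · max L 15/8 · min R 2 — 31/16
7 of 15 · BBRBBBR · max L 15/8 · min R 31/16 — 61/32
8 of 15 · BBRBBBRB · max L 61/32 · min R 31/16 — 123/64
9 of 15 · BBRBBBRBR · max L 61/32 · min R 123/64 — 245/128
10 of 15 · BBRBBBRBRR · max L 61/32 · min R 245/128 — 489/256
11 of 15 · BBRBBBRBRRR · max L 61/32 · min R 489/256 — 977/512
12 of 15 · BBRBBBRBRRRB · max L 977/512 · min R 489/256 — 1955/1024
13 of 15 · BBRBBBRBRRRBR · max L 977/512 · min R 1955/1024 — 3909/2048
14 of 15 · BBRBBBRBRRRBRR · max L 977/512 · min R 3909/2048 — 7817/4096
15 of 15 · BBRBBBRBRRRBRRB · max L 7817/4096 · min R 3909/2048 — 15635/8192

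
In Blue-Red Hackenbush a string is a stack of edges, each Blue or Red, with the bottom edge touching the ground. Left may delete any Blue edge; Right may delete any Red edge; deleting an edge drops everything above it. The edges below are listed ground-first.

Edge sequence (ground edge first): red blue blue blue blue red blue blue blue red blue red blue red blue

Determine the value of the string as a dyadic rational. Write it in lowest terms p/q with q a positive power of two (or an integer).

Prefix values for red blue blue blue blue red blue blue blue red blue red blue red blue via {L|R} + simplicity:
r: Left { ∅ }, Right { 0 } ⇒ simplest -1
rb: Left { -1 }, Right { 0 } ⇒ simplest -1/2
rbb: Left { -1,-1/2 }, Right { 0 } ⇒ simplest -1/4
rbbb: Left { -1,-1/2,-1/4 }, Right { 0 } ⇒ simplest -1/8
rbbbb: Left { -1,-1/2,-1/4,-1/8 }, Right { 0 } ⇒ simplest -1/16
rbbbbr: Left { -1,-1/2,-1/4,-1/8 }, Right { -1/16,0 } ⇒ simplest -3/32
rbbbbrb: Left { -1,-1/2,-1/4,-1/8,-3/32 }, Right { -1/16,0 } ⇒ simplest -5/64
rbbbbrbb: Left { -1,-1/2,-1/4,-1/8,-3/32,-5/64 }, Right { -1/16,0 } ⇒ simplest -9/128
rbbbbrbbb: Left { -1,-1/2,-1/4,-1/8,-3/32,-5/64,-9/128 }, Right { -1/16,0 } ⇒ simplest -17/256
rbbbbrbbbr: Left { -1,-1/2,-1/4,-1/8,-3/32,-5/64,-9/128 }, Right { -17/256,-1/16,0 } ⇒ simplest -35/512
rbbbbrbbbrb: Left { -1,-1/2,-1/4,-1/8,-3/32,-5/64,-9/128,-35/512 }, Right { -17/256,-1/16,0 } ⇒ simplest -69/1024
rbbbbrbbbrbr: Left { -1,-1/2,-1/4,-1/8,-3/32,-5/64,-9/128,-35/512 }, Right { -69/1024,-17/256,-1/16,0 } ⇒ simplest -139/2048
rbbbbrbbbrbrb: Left { -1,-1/2,-1/4,-1/8,-3/32,-5/64,-9/128,-35/512,-139/2048 }, Right { -69/1024,-17/256,-1/16,0 } ⇒ simplest -277/4096
rbbbbrbbbrbrbr: Left { -1,-1/2,-1/4,-1/8,-3/32,-5/64,-9/128,-35/512,-139/2048 }, Right { -277/4096,-69/1024,-17/256,-1/16,0 } ⇒ simplest -555/8192
rbbbbrbbbrbrbrb: Left { -1,-1/2,-1/4,-1/8,-3/32,-5/64,-9/128,-35/512,-139/2048,-555/8192 }, Right { -277/4096,-69/1024,-17/256,-1/16,0 } ⇒ simplest -1109/16384

-1109/16384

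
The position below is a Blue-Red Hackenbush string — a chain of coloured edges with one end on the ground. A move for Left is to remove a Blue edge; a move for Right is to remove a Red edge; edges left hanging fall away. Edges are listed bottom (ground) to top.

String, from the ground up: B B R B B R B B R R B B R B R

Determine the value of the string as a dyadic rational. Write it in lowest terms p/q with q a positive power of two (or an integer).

15157/8192

edge 1 of 15 (B): { 0 | none } -> 1
edge 2 of 15 (B): { 0, 1 | none } -> 2
edge 3 of 15 (R): { 0, 1 | 2 } -> 3/2
edge 4 of 15 (B): { 0, 1, 3/2 | 2 } -> 7/4
edge 5 of 15 (B): { 0, 1, 3/2, 7/4 | 2 } -> 15/8
edge 6 of 15 (R): { 0, 1, 3/2, 7/4 | 15/8, 2 } -> 29/16
edge 7 of 15 (B): { 0, 1, 3/2, 7/4, 29/16 | 15/8, 2 } -> 59/32
edge 8 of 15 (B): { 0, 1, 3/2, 7/4, 29/16, 59/32 | 15/8, 2 } -> 119/64
edge 9 of 15 (R): { 0, 1, 3/2, 7/4, 29/16, 59/32 | 119/64, 15/8, 2 } -> 237/128
edge 10 of 15 (R): { 0, 1, 3/2, 7/4, 29/16, 59/32 | 237/128, 119/64, 15/8, 2 } -> 473/256
edge 11 of 15 (B): { 0, 1, 3/2, 7/4, 29/16, 59/32, 473/256 | 237/128, 119/64, 15/8, 2 } -> 947/512
edge 12 of 15 (B): { 0, 1, 3/2, 7/4, 29/16, 59/32, 473/256, 947/512 | 237/128, 119/64, 15/8, 2 } -> 1895/1024
edge 13 of 15 (R): { 0, 1, 3/2, 7/4, 29/16, 59/32, 473/256, 947/512 | 1895/1024, 237/128, 119/64, 15/8, 2 } -> 3789/2048
edge 14 of 15 (B): { 0, 1, 3/2, 7/4, 29/16, 59/32, 473/256, 947/512, 3789/2048 | 1895/1024, 237/128, 119/64, 15/8, 2 } -> 7579/4096
edge 15 of 15 (R): { 0, 1, 3/2, 7/4, 29/16, 59/32, 473/256, 947/512, 3789/2048 | 7579/4096, 1895/1024, 237/128, 119/64, 15/8, 2 } -> 15157/8192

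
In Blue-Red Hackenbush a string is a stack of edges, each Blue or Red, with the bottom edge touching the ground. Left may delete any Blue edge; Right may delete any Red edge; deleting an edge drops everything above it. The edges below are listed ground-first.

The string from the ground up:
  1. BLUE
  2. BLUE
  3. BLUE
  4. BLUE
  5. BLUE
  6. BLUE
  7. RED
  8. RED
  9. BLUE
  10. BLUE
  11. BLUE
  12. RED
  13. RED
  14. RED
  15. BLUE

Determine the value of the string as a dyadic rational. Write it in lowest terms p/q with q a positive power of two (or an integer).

Build v(s[:k]) for k = 1..15, string s = BLUE BLUE BLUE BLUE BLUE BLUE RED RED BLUE BLUE BLUE RED RED RED BLUE.
1 of 15 · B · max L 0 · min R +∞ => 1
2 of 15 · BB · max L 1 · min R +∞ => 2
3 of 15 · BBB · max L 2 · min R +∞ => 3
4 of 15 · BBBB · max L 3 · min R +∞ => 4
5 of 15 · BBBBB · max L 4 · min R +∞ => 5
6 of 15 · BBBBBB · max L 5 · min R +∞ => 6
7 of 15 · BBBBBBR · max L 5 · min R 6 => 11/2
8 of 15 · BBBBBBRR · max L 5 · min R 11/2 => 21/4
9 of 15 · BBBBBBRRB · max L 21/4 · min R 11/2 => 43/8
10 of 15 · BBBBBBRRBB · max L 43/8 · min R 11/2 => 87/16
11 of 15 · BBBBBBRRBBB · max L 87/16 · min R 11/2 => 175/32
12 of 15 · BBBBBBRRBBBR · max L 87/16 · min R 175/32 => 349/64
13 of 15 · BBBBBBRRBBBRR · max L 87/16 · min R 349/64 => 697/128
14 of 15 · BBBBBBRRBBBRRR · max L 87/16 · min R 697/128 => 1393/256
15 of 15 · BBBBBBRRBBBRRRB · max L 1393/256 · min R 697/128 => 2787/512

2787/512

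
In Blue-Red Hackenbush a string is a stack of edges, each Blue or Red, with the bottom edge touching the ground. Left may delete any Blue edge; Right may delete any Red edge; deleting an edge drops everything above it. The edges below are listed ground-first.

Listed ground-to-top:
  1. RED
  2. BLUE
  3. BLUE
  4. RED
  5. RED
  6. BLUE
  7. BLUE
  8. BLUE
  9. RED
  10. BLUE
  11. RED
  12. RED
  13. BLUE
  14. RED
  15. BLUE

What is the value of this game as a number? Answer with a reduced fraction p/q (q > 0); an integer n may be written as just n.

Recurse on prefixes of the 15-edge string RED BLUE BLUE RED RED BLUE BLUE BLUE RED BLUE RED RED BLUE RED BLUE:
R: Left { none }, Right { 0 } gives simplest -1
RB: Left { -1 }, Right { 0 } gives simplest -1/2
RBB: Left { -1,-1/2 }, Right { 0 } gives simplest -1/4
RBBR: Left { -1,-1/2 }, Right { -1/4,0 } gives simplest -3/8
RBBRR: Left { -1,-1/2 }, Right { -3/8,-1/4,0 } gives simplest -7/16
RBBRRB: Left { -1,-1/2,-7/16 }, Right { -3/8,-1/4,0 } gives simplest -13/32
RBBRRBB: Left { -1,-1/2,-7/16,-13/32 }, Right { -3/8,-1/4,0 } gives simplest -25/64
RBBRRBBB: Left { -1,-1/2,-7/16,-13/32,-25/64 }, Right { -3/8,-1/4,0 } gives simplest -49/128
RBBRRBBBR: Left { -1,-1/2,-7/16,-13/32,-25/64 }, Right { -49/128,-3/8,-1/4,0 } gives simplest -99/256
RBBRRBBBRB: Left { -1,-1/2,-7/16,-13/32,-25/64,-99/256 }, Right { -49/128,-3/8,-1/4,0 } gives simplest -197/512
RBBRRBBBRBR: Left { -1,-1/2,-7/16,-13/32,-25/64,-99/256 }, Right { -197/512,-49/128,-3/8,-1/4,0 } gives simplest -395/1024
RBBRRBBBRBRR: Left { -1,-1/2,-7/16,-13/32,-25/64,-99/256 }, Right { -395/1024,-197/512,-49/128,-3/8,-1/4,0 } gives simplest -791/2048
RBBRRBBBRBRRB: Left { -1,-1/2,-7/16,-13/32,-25/64,-99/256,-791/2048 }, Right { -395/1024,-197/512,-49/128,-3/8,-1/4,0 } gives simplest -1581/4096
RBBRRBBBRBRRBR: Left { -1,-1/2,-7/16,-13/32,-25/64,-99/256,-791/2048 }, Right { -1581/4096,-395/1024,-197/512,-49/128,-3/8,-1/4,0 } gives simplest -3163/8192
RBBRRBBBRBRRBRB: Left { -1,-1/2,-7/16,-13/32,-25/64,-99/256,-791/2048,-3163/8192 }, Right { -1581/4096,-395/1024,-197/512,-49/128,-3/8,-1/4,0 } gives simplest -6325/16384

-6325/16384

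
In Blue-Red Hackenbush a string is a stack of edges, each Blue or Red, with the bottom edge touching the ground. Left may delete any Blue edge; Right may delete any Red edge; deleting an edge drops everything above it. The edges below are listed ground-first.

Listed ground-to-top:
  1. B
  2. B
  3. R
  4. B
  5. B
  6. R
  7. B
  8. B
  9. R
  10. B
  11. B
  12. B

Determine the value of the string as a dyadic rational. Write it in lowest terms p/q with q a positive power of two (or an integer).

1903/1024

Prefix values for B B R B B R B B R B B B via {L|R} + simplicity:
G(B) = { 0 | ∅ } gives 1
G(BB) = { 0, 1 | ∅ } gives 2
G(BBR) = { 0, 1 | 2 } gives 3/2
G(BBRB) = { 0, 1, 3/2 | 2 } gives 7/4
G(BBRBB) = { 0, 1, 3/2, 7/4 | 2 } gives 15/8
G(BBRBBR) = { 0, 1, 3/2, 7/4 | 15/8, 2 } gives 29/16
G(BBRBBRB) = { 0, 1, 3/2, 7/4, 29/16 | 15/8, 2 } gives 59/32
G(BBRBBRBB) = { 0, 1, 3/2, 7/4, 29/16, 59/32 | 15/8, 2 } gives 119/64
G(BBRBBRBBR) = { 0, 1, 3/2, 7/4, 29/16, 59/32 | 119/64, 15/8, 2 } gives 237/128
G(BBRBBRBBRB) = { 0, 1, 3/2, 7/4, 29/16, 59/32, 237/128 | 119/64, 15/8, 2 } gives 475/256
G(BBRBBRBBRBB) = { 0, 1, 3/2, 7/4, 29/16, 59/32, 237/128, 475/256 | 119/64, 15/8, 2 } gives 951/512
G(BBRBBRBBRBBB) = { 0, 1, 3/2, 7/4, 29/16, 59/32, 237/128, 475/256, 951/512 | 119/64, 15/8, 2 } gives 1903/1024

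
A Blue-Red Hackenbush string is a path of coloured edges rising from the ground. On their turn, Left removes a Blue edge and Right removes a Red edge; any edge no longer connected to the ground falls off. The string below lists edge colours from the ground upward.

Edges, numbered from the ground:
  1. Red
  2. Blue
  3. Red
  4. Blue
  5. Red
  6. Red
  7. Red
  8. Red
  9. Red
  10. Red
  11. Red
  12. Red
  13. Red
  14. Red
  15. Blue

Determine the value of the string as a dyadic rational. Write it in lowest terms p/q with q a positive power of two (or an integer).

-12285/16384

step 1: add Red to get R; options L={ · } R={ 0 } so -1
step 2: add Blue to get RB; options L={ -1 } R={ 0 } so -1/2
step 3: add Red to get RBR; options L={ -1 } R={ -1/2 0 } so -3/4
step 4: add Blue to get RBRB; options L={ -1 -3/4 } R={ -1/2 0 } so -5/8
step 5: add Red to get RBRBR; options L={ -1 -3/4 } R={ -5/8 -1/2 0 } so -11/16
step 6: add Red to get RBRBRR; options L={ -1 -3/4 } R={ -11/16 -5/8 -1/2 0 } so -23/32
step 7: add Red to get RBRBRRR; options L={ -1 -3/4 } R={ -23/32 -11/16 -5/8 -1/2 0 } so -47/64
step 8: add Red to get RBRBRRRR; options L={ -1 -3/4 } R={ -47/64 -23/32 -11/16 -5/8 -1/2 0 } so -95/128
step 9: add Red to get RBRBRRRRR; options L={ -1 -3/4 } R={ -95/128 -47/64 -23/32 -11/16 -5/8 -1/2 0 } so -191/256
step 10: add Red to get RBRBRRRRRR; options L={ -1 -3/4 } R={ -191/256 -95/128 -47/64 -23/32 -11/16 -5/8 -1/2 0 } so -383/512
step 11: add Red to get RBRBRRRRRRR; options L={ -1 -3/4 } R={ -383/512 -191/256 -95/128 -47/64 -23/32 -11/16 -5/8 -1/2 0 } so -767/1024
step 12: add Red to get RBRBRRRRRRRR; options L={ -1 -3/4 } R={ -767/1024 -383/512 -191/256 -95/128 -47/64 -23/32 -11/16 -5/8 -1/2 0 } so -1535/2048
step 13: add Red to get RBRBRRRRRRRRR; options L={ -1 -3/4 } R={ -1535/2048 -767/1024 -383/512 -191/256 -95/128 -47/64 -23/32 -11/16 -5/8 -1/2 0 } so -3071/4096
step 14: add Red to get RBRBRRRRRRRRRR; options L={ -1 -3/4 } R={ -3071/4096 -1535/2048 -767/1024 -383/512 -191/256 -95/128 -47/64 -23/32 -11/16 -5/8 -1/2 0 } so -6143/8192
step 15: add Blue to get RBRBRRRRRRRRRRB; options L={ -1 -3/4 -6143/8192 } R={ -3071/4096 -1535/2048 -767/1024 -383/512 -191/256 -95/128 -47/64 -23/32 -11/16 -5/8 -1/2 0 } so -12285/16384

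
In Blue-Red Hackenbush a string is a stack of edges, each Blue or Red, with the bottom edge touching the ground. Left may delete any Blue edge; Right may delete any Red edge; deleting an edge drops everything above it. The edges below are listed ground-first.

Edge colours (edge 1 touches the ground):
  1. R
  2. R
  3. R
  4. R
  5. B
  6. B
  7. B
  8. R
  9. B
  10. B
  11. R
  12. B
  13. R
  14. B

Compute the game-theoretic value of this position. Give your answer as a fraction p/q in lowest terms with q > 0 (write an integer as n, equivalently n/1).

-3221/1024

1 of 14 · R · max L −∞ · min R 0 → -1
2 of 14 · RR · max L −∞ · min R -1 → -2
3 of 14 · RRR · max L −∞ · min R -2 → -3
4 of 14 · RRRR · max L −∞ · min R -3 → -4
5 of 14 · RRRRB · max L -4 · min R -3 → -7/2
6 of 14 · RRRRBB · max L -7/2 · min R -3 → -13/4
7 of 14 · RRRRBBB · max L -13/4 · min R -3 → -25/8
8 of 14 · RRRRBBBR · max L -13/4 · min R -25/8 → -51/16
9 of 14 · RRRRBBBRB · max L -51/16 · min R -25/8 → -101/32
10 of 14 · RRRRBBBRBB · max L -101/32 · min R -25/8 → -201/64
11 of 14 · RRRRBBBRBBR · max L -101/32 · min R -201/64 → -403/128
12 of 14 · RRRRBBBRBBRB · max L -403/128 · min R -201/64 → -805/256
13 of 14 · RRRRBBBRBBRBR · max L -403/128 · min R -805/256 → -1611/512
14 of 14 · RRRRBBBRBBRBRB · max L -1611/512 · min R -805/256 → -3221/1024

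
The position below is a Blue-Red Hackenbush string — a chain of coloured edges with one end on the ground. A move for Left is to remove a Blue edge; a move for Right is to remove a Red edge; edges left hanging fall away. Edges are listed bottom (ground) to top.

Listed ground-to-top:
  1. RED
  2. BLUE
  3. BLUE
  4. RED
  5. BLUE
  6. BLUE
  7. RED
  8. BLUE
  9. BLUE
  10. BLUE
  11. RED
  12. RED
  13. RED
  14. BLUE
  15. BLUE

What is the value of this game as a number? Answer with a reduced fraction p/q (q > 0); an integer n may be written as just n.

-4665/16384

R: Left { (no moves) }, Right { 0 } = simplest -1
RB: Left { -1 }, Right { 0 } = simplest -1/2
RBB: Left { -1 -1/2 }, Right { 0 } = simplest -1/4
RBBR: Left { -1 -1/2 }, Right { -1/4 0 } = simplest -3/8
RBBRB: Left { -1 -1/2 -3/8 }, Right { -1/4 0 } = simplest -5/16
RBBRBB: Left { -1 -1/2 -3/8 -5/16 }, Right { -1/4 0 } = simplest -9/32
RBBRBBR: Left { -1 -1/2 -3/8 -5/16 }, Right { -9/32 -1/4 0 } = simplest -19/64
RBBRBBRB: Left { -1 -1/2 -3/8 -5/16 -19/64 }, Right { -9/32 -1/4 0 } = simplest -37/128
RBBRBBRBB: Left { -1 -1/2 -3/8 -5/16 -19/64 -37/128 }, Right { -9/32 -1/4 0 } = simplest -73/256
RBBRBBRBBB: Left { -1 -1/2 -3/8 -5/16 -19/64 -37/128 -73/256 }, Right { -9/32 -1/4 0 } = simplest -145/512
RBBRBBRBBBR: Left { -1 -1/2 -3/8 -5/16 -19/64 -37/128 -73/256 }, Right { -145/512 -9/32 -1/4 0 } = simplest -291/1024
RBBRBBRBBBRR: Left { -1 -1/2 -3/8 -5/16 -19/64 -37/128 -73/256 }, Right { -291/1024 -145/512 -9/32 -1/4 0 } = simplest -583/2048
RBBRBBRBBBRRR: Left { -1 -1/2 -3/8 -5/16 -19/64 -37/128 -73/256 }, Right { -583/2048 -291/1024 -145/512 -9/32 -1/4 0 } = simplest -1167/4096
RBBRBBRBBBRRRB: Left { -1 -1/2 -3/8 -5/16 -19/64 -37/128 -73/256 -1167/4096 }, Right { -583/2048 -291/1024 -145/512 -9/32 -1/4 0 } = simplest -2333/8192
RBBRBBRBBBRRRBB: Left { -1 -1/2 -3/8 -5/16 -19/64 -37/128 -73/256 -1167/4096 -2333/8192 }, Right { -583/2048 -291/1024 -145/512 -9/32 -1/4 0 } = simplest -4665/16384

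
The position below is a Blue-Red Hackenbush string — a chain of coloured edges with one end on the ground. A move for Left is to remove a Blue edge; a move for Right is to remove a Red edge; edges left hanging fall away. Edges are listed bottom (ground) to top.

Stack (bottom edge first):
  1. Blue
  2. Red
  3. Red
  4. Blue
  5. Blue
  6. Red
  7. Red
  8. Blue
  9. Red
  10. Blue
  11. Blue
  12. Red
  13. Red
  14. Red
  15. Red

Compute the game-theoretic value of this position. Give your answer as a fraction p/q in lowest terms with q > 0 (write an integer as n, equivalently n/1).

1 of 15 · B · max L 0 · min R +∞ ⇒ 1
2 of 15 · BR · max L 0 · min R 1 ⇒ 1/2
3 of 15 · BRR · max L 0 · min R 1/2 ⇒ 1/4
4 of 15 · BRRB · max L 1/4 · min R 1/2 ⇒ 3/8
5 of 15 · BRRBB · max L 3/8 · min R 1/2 ⇒ 7/16
6 of 15 · BRRBBR · max L 3/8 · min R 7/16 ⇒ 13/32
7 of 15 · BRRBBRR · max L 3/8 · min R 13/32 ⇒ 25/64
8 of 15 · BRRBBRRB · max L 25/64 · min R 13/32 ⇒ 51/128
9 of 15 · BRRBBRRBR · max L 25/64 · min R 51/128 ⇒ 101/256
10 of 15 · BRRBBRRBRB · max L 101/256 · min R 51/128 ⇒ 203/512
11 of 15 · BRRBBRRBRBB · max L 203/512 · min R 51/128 ⇒ 407/1024
12 of 15 · BRRBBRRBRBBR · max L 203/512 · min R 407/1024 ⇒ 813/2048
13 of 15 · BRRBBRRBRBBRR · max L 203/512 · min R 813/2048 ⇒ 1625/4096
14 of 15 · BRRBBRRBRBBRRR · max L 203/512 · min R 1625/4096 ⇒ 3249/8192
15 of 15 · BRRBBRRBRBBRRRR · max L 203/512 · min R 3249/8192 ⇒ 6497/16384

6497/16384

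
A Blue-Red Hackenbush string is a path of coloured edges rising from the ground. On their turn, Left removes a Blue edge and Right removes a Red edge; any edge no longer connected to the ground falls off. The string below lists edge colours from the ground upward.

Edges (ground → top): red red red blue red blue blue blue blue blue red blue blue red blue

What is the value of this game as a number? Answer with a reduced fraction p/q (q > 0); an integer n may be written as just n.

Build value(s[:k]) for k = 1..15, string s = red red red blue red blue blue blue blue blue red blue blue red blue.
step 1: add red to get r; options L={ · } R={ 0 } — -1
step 2: add red to get rr; options L={ · } R={ -1 0 } — -2
step 3: add red to get rrr; options L={ · } R={ -2 -1 0 } — -3
step 4: add blue to get rrrb; options L={ -3 } R={ -2 -1 0 } — -5/2
step 5: add red to get rrrbr; options L={ -3 } R={ -5/2 -2 -1 0 } — -11/4
step 6: add blue to get rrrbrb; options L={ -3 -11/4 } R={ -5/2 -2 -1 0 } — -21/8
step 7: add blue to get rrrbrbb; options L={ -3 -11/4 -21/8 } R={ -5/2 -2 -1 0 } — -41/16
step 8: add blue to get rrrbrbbb; options L={ -3 -11/4 -21/8 -41/16 } R={ -5/2 -2 -1 0 } — -81/32
step 9: add blue to get rrrbrbbbb; options L={ -3 -11/4 -21/8 -41/16 -81/32 } R={ -5/2 -2 -1 0 } — -161/64
step 10: add blue to get rrrbrbbbbb; options L={ -3 -11/4 -21/8 -41/16 -81/32 -161/64 } R={ -5/2 -2 -1 0 } — -321/128
step 11: add red to get rrrbrbbbbbr; options L={ -3 -11/4 -21/8 -41/16 -81/32 -161/64 } R={ -321/128 -5/2 -2 -1 0 } — -643/256
step 12: add blue to get rrrbrbbbbbrb; options L={ -3 -11/4 -21/8 -41/16 -81/32 -161/64 -643/256 } R={ -321/128 -5/2 -2 -1 0 } — -1285/512
step 13: add blue to get rrrbrbbbbbrbb; options L={ -3 -11/4 -21/8 -41/16 -81/32 -161/64 -643/256 -1285/512 } R={ -321/128 -5/2 -2 -1 0 } — -2569/1024
step 14: add red to get rrrbrbbbbbrbbr; options L={ -3 -11/4 -21/8 -41/16 -81/32 -161/64 -643/256 -1285/512 } R={ -2569/1024 -321/128 -5/2 -2 -1 0 } — -5139/2048
step 15: add blue to get rrrbrbbbbbrbbrb; options L={ -3 -11/4 -21/8 -41/16 -81/32 -161/64 -643/256 -1285/512 -5139/2048 } R={ -2569/1024 -321/128 -5/2 -2 -1 0 } — -10277/4096

-10277/4096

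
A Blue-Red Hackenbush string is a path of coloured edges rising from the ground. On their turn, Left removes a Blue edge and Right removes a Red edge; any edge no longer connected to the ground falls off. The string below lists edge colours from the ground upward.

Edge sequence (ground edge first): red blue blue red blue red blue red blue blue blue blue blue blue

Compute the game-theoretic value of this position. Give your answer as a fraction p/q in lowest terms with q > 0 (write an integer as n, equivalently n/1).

-2689/8192

1 of 14 · r · max L −∞ · min R 0 gives -1
2 of 14 · rb · max L -1 · min R 0 gives -1/2
3 of 14 · rbb · max L -1/2 · min R 0 gives -1/4
4 of 14 · rbbr · max L -1/2 · min R -1/4 gives -3/8
5 of 14 · rbbrb · max L -3/8 · min R -1/4 gives -5/16
6 of 14 · rbbrbr · max L -3/8 · min R -5/16 gives -11/32
7 of 14 · rbbrbrb · max L -11/32 · min R -5/16 gives -21/64
8 of 14 · rbbrbrbr · max L -11/32 · min R -21/64 gives -43/128
9 of 14 · rbbrbrbrb · max L -43/128 · min R -21/64 gives -85/256
10 of 14 · rbbrbrbrbb · max L -85/256 · min R -21/64 gives -169/512
11 of 14 · rbbrbrbrbbb · max L -169/512 · min R -21/64 gives -337/1024
12 of 14 · rbbrbrbrbbbb · max L -337/1024 · min R -21/64 gives -673/2048
13 of 14 · rbbrbrbrbbbbb · max L -673/2048 · min R -21/64 gives -1345/4096
14 of 14 · rbbrbrbrbbbbbb · max L -1345/4096 · min R -21/64 gives -2689/8192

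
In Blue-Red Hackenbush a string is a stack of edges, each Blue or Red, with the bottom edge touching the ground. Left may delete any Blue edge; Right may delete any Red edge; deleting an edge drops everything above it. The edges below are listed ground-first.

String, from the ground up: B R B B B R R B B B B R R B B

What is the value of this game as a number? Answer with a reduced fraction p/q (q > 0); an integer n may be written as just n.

1 of 15 · B · max L 0 · min R +∞ → 1
2 of 15 · BR · max L 0 · min R 1 → 1/2
3 of 15 · BRB · max L 1/2 · min R 1 → 3/4
4 of 15 · BRBB · max L 3/4 · min R 1 → 7/8
5 of 15 · BRBBB · max L 7/8 · min R 1 → 15/16
6 of 15 · BRBBBR · max L 7/8 · min R 15/16 → 29/32
7 of 15 · BRBBBRR · max L 7/8 · min R 29/32 → 57/64
8 of 15 · BRBBBRRB · max L 57/64 · min R 29/32 → 115/128
9 of 15 · BRBBBRRBB · max L 115/128 · min R 29/32 → 231/256
10 of 15 · BRBBBRRBBB · max L 231/256 · min R 29/32 → 463/512
11 of 15 · BRBBBRRBBBB · max L 463/512 · min R 29/32 → 927/1024
12 of 15 · BRBBBRRBBBBR · max L 463/512 · min R 927/1024 → 1853/2048
13 of 15 · BRBBBRRBBBBRR · max L 463/512 · min R 1853/2048 → 3705/4096
14 of 15 · BRBBBRRBBBBRRB · max L 3705/4096 · min R 1853/2048 → 7411/8192
15 of 15 · BRBBBRRBBBBRRBB · max L 7411/8192 · min R 1853/2048 → 14823/16384

14823/16384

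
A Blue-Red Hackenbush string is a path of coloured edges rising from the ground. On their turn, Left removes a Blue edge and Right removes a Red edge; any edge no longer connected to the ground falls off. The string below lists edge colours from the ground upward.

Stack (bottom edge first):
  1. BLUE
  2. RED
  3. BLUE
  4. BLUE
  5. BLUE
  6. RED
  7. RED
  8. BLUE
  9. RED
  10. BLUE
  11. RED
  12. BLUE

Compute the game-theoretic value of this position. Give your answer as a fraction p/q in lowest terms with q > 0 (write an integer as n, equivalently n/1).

1835/2048

Prefix values for BLUE RED BLUE BLUE BLUE RED RED BLUE RED BLUE RED BLUE via {L|R} + simplicity:
val_1 [B]  L=[0]  R=[·]  ⇒ 1
val_2 [BR]  L=[0]  R=[1]  ⇒ 1/2
val_3 [BRB]  L=[0,1/2]  R=[1]  ⇒ 3/4
val_4 [BRBB]  L=[0,1/2,3/4]  R=[1]  ⇒ 7/8
val_5 [BRBBB]  L=[0,1/2,3/4,7/8]  R=[1]  ⇒ 15/16
val_6 [BRBBBR]  L=[0,1/2,3/4,7/8]  R=[15/16,1]  ⇒ 29/32
val_7 [BRBBBRR]  L=[0,1/2,3/4,7/8]  R=[29/32,15/16,1]  ⇒ 57/64
val_8 [BRBBBRRB]  L=[0,1/2,3/4,7/8,57/64]  R=[29/32,15/16,1]  ⇒ 115/128
val_9 [BRBBBRRBR]  L=[0,1/2,3/4,7/8,57/64]  R=[115/128,29/32,15/16,1]  ⇒ 229/256
val_10 [BRBBBRRBRB]  L=[0,1/2,3/4,7/8,57/64,229/256]  R=[115/128,29/32,15/16,1]  ⇒ 459/512
val_11 [BRBBBRRBRBR]  L=[0,1/2,3/4,7/8,57/64,229/256]  R=[459/512,115/128,29/32,15/16,1]  ⇒ 917/1024
val_12 [BRBBBRRBRBRB]  L=[0,1/2,3/4,7/8,57/64,229/256,917/1024]  R=[459/512,115/128,29/32,15/16,1]  ⇒ 1835/2048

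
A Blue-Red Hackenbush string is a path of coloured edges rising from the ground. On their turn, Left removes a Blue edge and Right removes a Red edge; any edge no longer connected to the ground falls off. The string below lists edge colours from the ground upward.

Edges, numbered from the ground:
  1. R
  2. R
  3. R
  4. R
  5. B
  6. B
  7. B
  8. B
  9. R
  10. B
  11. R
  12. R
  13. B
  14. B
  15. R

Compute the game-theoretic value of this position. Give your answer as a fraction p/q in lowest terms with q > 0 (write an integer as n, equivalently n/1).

Build G(s[:k]) for k = 1..15, string s = R R R R B B B B R B R R B B R.
edge 1 of 15 (R): {  | 0 } → -1
edge 2 of 15 (R): {  | -1, 0 } → -2
edge 3 of 15 (R): {  | -2, -1, 0 } → -3
edge 4 of 15 (R): {  | -3, -2, -1, 0 } → -4
edge 5 of 15 (B): { -4 | -3, -2, -1, 0 } → -7/2
edge 6 of 15 (B): { -4, -7/2 | -3, -2, -1, 0 } → -13/4
edge 7 of 15 (B): { -4, -7/2, -13/4 | -3, -2, -1, 0 } → -25/8
edge 8 of 15 (B): { -4, -7/2, -13/4, -25/8 | -3, -2, -1, 0 } → -49/16
edge 9 of 15 (R): { -4, -7/2, -13/4, -25/8 | -49/16, -3, -2, -1, 0 } → -99/32
edge 10 of 15 (B): { -4, -7/2, -13/4, -25/8, -99/32 | -49/16, -3, -2, -1, 0 } → -197/64
edge 11 of 15 (R): { -4, -7/2, -13/4, -25/8, -99/32 | -197/64, -49/16, -3, -2, -1, 0 } → -395/128
edge 12 of 15 (R): { -4, -7/2, -13/4, -25/8, -99/32 | -395/128, -197/64, -49/16, -3, -2, -1, 0 } → -791/256
edge 13 of 15 (B): { -4, -7/2, -13/4, -25/8, -99/32, -791/256 | -395/128, -197/64, -49/16, -3, -2, -1, 0 } → -1581/512
edge 14 of 15 (B): { -4, -7/2, -13/4, -25/8, -99/32, -791/256, -1581/512 | -395/128, -197/64, -49/16, -3, -2, -1, 0 } → -3161/1024
edge 15 of 15 (R): { -4, -7/2, -13/4, -25/8, -99/32, -791/256, -1581/512 | -3161/1024, -395/128, -197/64, -49/16, -3, -2, -1, 0 } → -6323/2048

-6323/2048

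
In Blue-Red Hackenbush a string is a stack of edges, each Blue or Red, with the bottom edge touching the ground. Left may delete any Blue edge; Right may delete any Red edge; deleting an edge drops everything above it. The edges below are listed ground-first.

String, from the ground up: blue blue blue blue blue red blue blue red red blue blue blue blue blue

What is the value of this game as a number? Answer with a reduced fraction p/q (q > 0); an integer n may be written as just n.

Recurse on prefixes of the 15-edge string blue blue blue blue blue red blue blue red red blue blue blue blue blue:
step 1: add blue to get b; options L={ 0 } R={ ∅ } — 1
step 2: add blue to get bb; options L={ 0; 1 } R={ ∅ } — 2
step 3: add blue to get bbb; options L={ 0; 1; 2 } R={ ∅ } — 3
step 4: add blue to get bbbb; options L={ 0; 1; 2; 3 } R={ ∅ } — 4
step 5: add blue to get bbbbb; options L={ 0; 1; 2; 3; 4 } R={ ∅ } — 5
step 6: add red to get bbbbbr; options L={ 0; 1; 2; 3; 4 } R={ 5 } — 9/2
step 7: add blue to get bbbbbrb; options L={ 0; 1; 2; 3; 4; 9/2 } R={ 5 } — 19/4
step 8: add blue to get bbbbbrbb; options L={ 0; 1; 2; 3; 4; 9/2; 19/4 } R={ 5 } — 39/8
step 9: add red to get bbbbbrbbr; options L={ 0; 1; 2; 3; 4; 9/2; 19/4 } R={ 39/8; 5 } — 77/16
step 10: add red to get bbbbbrbbrr; options L={ 0; 1; 2; 3; 4; 9/2; 19/4 } R={ 77/16; 39/8; 5 } — 153/32
step 11: add blue to get bbbbbrbbrrb; options L={ 0; 1; 2; 3; 4; 9/2; 19/4; 153/32 } R={ 77/16; 39/8; 5 } — 307/64
step 12: add blue to get bbbbbrbbrrbb; options L={ 0; 1; 2; 3; 4; 9/2; 19/4; 153/32; 307/64 } R={ 77/16; 39/8; 5 } — 615/128
step 13: add blue to get bbbbbrbbrrbbb; options L={ 0; 1; 2; 3; 4; 9/2; 19/4; 153/32; 307/64; 615/128 } R={ 77/16; 39/8; 5 } — 1231/256
step 14: add blue to get bbbbbrbbrrbbbb; options L={ 0; 1; 2; 3; 4; 9/2; 19/4; 153/32; 307/64; 615/128; 1231/256 } R={ 77/16; 39/8; 5 } — 2463/512
step 15: add blue to get bbbbbrbbrrbbbbb; options L={ 0; 1; 2; 3; 4; 9/2; 19/4; 153/32; 307/64; 615/128; 1231/256; 2463/512 } R={ 77/16; 39/8; 5 } — 4927/1024

4927/1024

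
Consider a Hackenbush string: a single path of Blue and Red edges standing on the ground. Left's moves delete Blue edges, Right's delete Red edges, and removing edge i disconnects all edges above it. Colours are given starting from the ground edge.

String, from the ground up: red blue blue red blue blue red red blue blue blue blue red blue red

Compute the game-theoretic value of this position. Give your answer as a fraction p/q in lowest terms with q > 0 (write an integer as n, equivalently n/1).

edge 1 of 15 (red): { · | 0 } so -1
edge 2 of 15 (blue): { -1 | 0 } so -1/2
edge 3 of 15 (blue): { -1,-1/2 | 0 } so -1/4
edge 4 of 15 (red): { -1,-1/2 | -1/4,0 } so -3/8
edge 5 of 15 (blue): { -1,-1/2,-3/8 | -1/4,0 } so -5/16
edge 6 of 15 (blue): { -1,-1/2,-3/8,-5/16 | -1/4,0 } so -9/32
edge 7 of 15 (red): { -1,-1/2,-3/8,-5/16 | -9/32,-1/4,0 } so -19/64
edge 8 of 15 (red): { -1,-1/2,-3/8,-5/16 | -19/64,-9/32,-1/4,0 } so -39/128
edge 9 of 15 (blue): { -1,-1/2,-3/8,-5/16,-39/128 | -19/64,-9/32,-1/4,0 } so -77/256
edge 10 of 15 (blue): { -1,-1/2,-3/8,-5/16,-39/128,-77/256 | -19/64,-9/32,-1/4,0 } so -153/512
edge 11 of 15 (blue): { -1,-1/2,-3/8,-5/16,-39/128,-77/256,-153/512 | -19/64,-9/32,-1/4,0 } so -305/1024
edge 12 of 15 (blue): { -1,-1/2,-3/8,-5/16,-39/128,-77/256,-153/512,-305/1024 | -19/64,-9/32,-1/4,0 } so -609/2048
edge 13 of 15 (red): { -1,-1/2,-3/8,-5/16,-39/128,-77/256,-153/512,-305/1024 | -609/2048,-19/64,-9/32,-1/4,0 } so -1219/4096
edge 14 of 15 (blue): { -1,-1/2,-3/8,-5/16,-39/128,-77/256,-153/512,-305/1024,-1219/4096 | -609/2048,-19/64,-9/32,-1/4,0 } so -2437/8192
edge 15 of 15 (red): { -1,-1/2,-3/8,-5/16,-39/128,-77/256,-153/512,-305/1024,-1219/4096 | -2437/8192,-609/2048,-19/64,-9/32,-1/4,0 } so -4875/16384

-4875/16384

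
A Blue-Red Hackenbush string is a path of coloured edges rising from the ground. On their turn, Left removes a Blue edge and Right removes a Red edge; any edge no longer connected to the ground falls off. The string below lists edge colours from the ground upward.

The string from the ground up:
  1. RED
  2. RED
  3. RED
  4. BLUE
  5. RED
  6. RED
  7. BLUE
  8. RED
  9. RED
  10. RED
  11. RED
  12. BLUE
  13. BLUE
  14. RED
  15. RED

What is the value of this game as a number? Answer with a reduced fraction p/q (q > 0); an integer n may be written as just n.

edge 1 of 15 (RED): { · | 0 } — -1
edge 2 of 15 (RED): { · | -1 0 } — -2
edge 3 of 15 (RED): { · | -2 -1 0 } — -3
edge 4 of 15 (BLUE): { -3 | -2 -1 0 } — -5/2
edge 5 of 15 (RED): { -3 | -5/2 -2 -1 0 } — -11/4
edge 6 of 15 (RED): { -3 | -11/4 -5/2 -2 -1 0 } — -23/8
edge 7 of 15 (BLUE): { -3 -23/8 | -11/4 -5/2 -2 -1 0 } — -45/16
edge 8 of 15 (RED): { -3 -23/8 | -45/16 -11/4 -5/2 -2 -1 0 } — -91/32
edge 9 of 15 (RED): { -3 -23/8 | -91/32 -45/16 -11/4 -5/2 -2 -1 0 } — -183/64
edge 10 of 15 (RED): { -3 -23/8 | -183/64 -91/32 -45/16 -11/4 -5/2 -2 -1 0 } — -367/128
edge 11 of 15 (RED): { -3 -23/8 | -367/128 -183/64 -91/32 -45/16 -11/4 -5/2 -2 -1 0 } — -735/256
edge 12 of 15 (BLUE): { -3 -23/8 -735/256 | -367/128 -183/64 -91/32 -45/16 -11/4 -5/2 -2 -1 0 } — -1469/512
edge 13 of 15 (BLUE): { -3 -23/8 -735/256 -1469/512 | -367/128 -183/64 -91/32 -45/16 -11/4 -5/2 -2 -1 0 } — -2937/1024
edge 14 of 15 (RED): { -3 -23/8 -735/256 -1469/512 | -2937/1024 -367/128 -183/64 -91/32 -45/16 -11/4 -5/2 -2 -1 0 } — -5875/2048
edge 15 of 15 (RED): { -3 -23/8 -735/256 -1469/512 | -5875/2048 -2937/1024 -367/128 -183/64 -91/32 -45/16 -11/4 -5/2 -2 -1 0 } — -11751/4096

-11751/4096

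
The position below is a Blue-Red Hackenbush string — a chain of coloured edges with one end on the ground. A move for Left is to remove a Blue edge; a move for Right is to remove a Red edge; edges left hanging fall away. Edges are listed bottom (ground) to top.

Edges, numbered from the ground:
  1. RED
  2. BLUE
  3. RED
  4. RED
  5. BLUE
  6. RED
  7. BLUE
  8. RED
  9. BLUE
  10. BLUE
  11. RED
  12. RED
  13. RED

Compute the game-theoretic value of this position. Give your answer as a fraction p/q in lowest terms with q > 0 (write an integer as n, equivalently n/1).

1 of 13 · R · max L −∞ · min R 0 -> -1
2 of 13 · RB · max L -1 · min R 0 -> -1/2
3 of 13 · RBR · max L -1 · min R -1/2 -> -3/4
4 of 13 · RBRR · max L -1 · min R -3/4 -> -7/8
5 of 13 · RBRRB · max L -7/8 · min R -3/4 -> -13/16
6 of 13 · RBRRBR · max L -7/8 · min R -13/16 -> -27/32
7 of 13 · RBRRBRB · max L -27/32 · min R -13/16 -> -53/64
8 of 13 · RBRRBRBR · max L -27/32 · min R -53/64 -> -107/128
9 of 13 · RBRRBRBRB · max L -107/128 · min R -53/64 -> -213/256
10 of 13 · RBRRBRBRBB · max L -213/256 · min R -53/64 -> -425/512
11 of 13 · RBRRBRBRBBR · max L -213/256 · min R -425/512 -> -851/1024
12 of 13 · RBRRBRBRBBRR · max L -213/256 · min R -851/1024 -> -1703/2048
13 of 13 · RBRRBRBRBBRRR · max L -213/256 · min R -1703/2048 -> -3407/4096

-3407/4096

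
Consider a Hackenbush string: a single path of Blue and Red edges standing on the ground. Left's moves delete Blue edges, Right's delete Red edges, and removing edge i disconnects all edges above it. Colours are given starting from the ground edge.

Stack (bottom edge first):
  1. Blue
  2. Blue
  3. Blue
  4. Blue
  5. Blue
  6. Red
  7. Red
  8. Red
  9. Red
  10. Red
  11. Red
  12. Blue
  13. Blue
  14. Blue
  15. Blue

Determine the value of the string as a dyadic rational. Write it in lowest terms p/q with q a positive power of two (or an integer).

Prefix values for Blue Blue Blue Blue Blue Red Red Red Red Red Red Blue Blue Blue Blue via {L|R} + simplicity:
1 of 15 · B · max L 0 · min R +∞ = 1
2 of 15 · BB · max L 1 · min R +∞ = 2
3 of 15 · BBB · max L 2 · min R +∞ = 3
4 of 15 · BBBB · max L 3 · min R +∞ = 4
5 of 15 · BBBBB · max L 4 · min R +∞ = 5
6 of 15 · BBBBBR · max L 4 · min R 5 = 9/2
7 of 15 · BBBBBRR · max L 4 · min R 9/2 = 17/4
8 of 15 · BBBBBRRR · max L 4 · min R 17/4 = 33/8
9 of 15 · BBBBBRRRR · max L 4 · min R 33/8 = 65/16
10 of 15 · BBBBBRRRRR · max L 4 · min R 65/16 = 129/32
11 of 15 · BBBBBRRRRRR · max L 4 · min R 129/32 = 257/64
12 of 15 · BBBBBRRRRRRB · max L 257/64 · min R 129/32 = 515/128
13 of 15 · BBBBBRRRRRRBB · max L 515/128 · min R 129/32 = 1031/256
14 of 15 · BBBBBRRRRRRBBB · max L 1031/256 · min R 129/32 = 2063/512
15 of 15 · BBBBBRRRRRRBBBB · max L 2063/512 · min R 129/32 = 4127/1024

4127/1024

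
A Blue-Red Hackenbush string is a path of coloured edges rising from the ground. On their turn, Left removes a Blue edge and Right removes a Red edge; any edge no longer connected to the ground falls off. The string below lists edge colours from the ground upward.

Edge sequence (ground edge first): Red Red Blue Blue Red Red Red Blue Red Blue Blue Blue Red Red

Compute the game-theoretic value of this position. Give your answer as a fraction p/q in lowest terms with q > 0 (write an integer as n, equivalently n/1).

-5959/4096

step 1: add Red to get R; options L={ · } R={ 0 } so -1
step 2: add Red to get RR; options L={ · } R={ -1, 0 } so -2
step 3: add Blue to get RRB; options L={ -2 } R={ -1, 0 } so -3/2
step 4: add Blue to get RRBB; options L={ -2, -3/2 } R={ -1, 0 } so -5/4
step 5: add Red to get RRBBR; options L={ -2, -3/2 } R={ -5/4, -1, 0 } so -11/8
step 6: add Red to get RRBBRR; options L={ -2, -3/2 } R={ -11/8, -5/4, -1, 0 } so -23/16
step 7: add Red to get RRBBRRR; options L={ -2, -3/2 } R={ -23/16, -11/8, -5/4, -1, 0 } so -47/32
step 8: add Blue to get RRBBRRRB; options L={ -2, -3/2, -47/32 } R={ -23/16, -11/8, -5/4, -1, 0 } so -93/64
step 9: add Red to get RRBBRRRBR; options L={ -2, -3/2, -47/32 } R={ -93/64, -23/16, -11/8, -5/4, -1, 0 } so -187/128
step 10: add Blue to get RRBBRRRBRB; options L={ -2, -3/2, -47/32, -187/128 } R={ -93/64, -23/16, -11/8, -5/4, -1, 0 } so -373/256
step 11: add Blue to get RRBBRRRBRBB; options L={ -2, -3/2, -47/32, -187/128, -373/256 } R={ -93/64, -23/16, -11/8, -5/4, -1, 0 } so -745/512
step 12: add Blue to get RRBBRRRBRBBB; options L={ -2, -3/2, -47/32, -187/128, -373/256, -745/512 } R={ -93/64, -23/16, -11/8, -5/4, -1, 0 } so -1489/1024
step 13: add Red to get RRBBRRRBRBBBR; options L={ -2, -3/2, -47/32, -187/128, -373/256, -745/512 } R={ -1489/1024, -93/64, -23/16, -11/8, -5/4, -1, 0 } so -2979/2048
step 14: add Red to get RRBBRRRBRBBBRR; options L={ -2, -3/2, -47/32, -187/128, -373/256, -745/512 } R={ -2979/2048, -1489/1024, -93/64, -23/16, -11/8, -5/4, -1, 0 } so -5959/4096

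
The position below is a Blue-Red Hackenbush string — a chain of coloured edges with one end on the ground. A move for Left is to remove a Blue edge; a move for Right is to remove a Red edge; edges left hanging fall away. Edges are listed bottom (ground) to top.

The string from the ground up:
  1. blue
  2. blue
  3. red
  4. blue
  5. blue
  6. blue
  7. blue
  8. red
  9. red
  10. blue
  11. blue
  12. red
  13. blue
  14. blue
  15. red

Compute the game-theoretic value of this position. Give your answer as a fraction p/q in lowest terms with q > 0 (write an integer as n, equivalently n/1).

Prefix values for blue blue red blue blue blue blue red red blue blue red blue blue red via {L|R} + simplicity:
v(b) = { 0 | ∅ } — 1
v(bb) = { 0 1 | ∅ } — 2
v(bbr) = { 0 1 | 2 } — 3/2
v(bbrb) = { 0 1 3/2 | 2 } — 7/4
v(bbrbb) = { 0 1 3/2 7/4 | 2 } — 15/8
v(bbrbbb) = { 0 1 3/2 7/4 15/8 | 2 } — 31/16
v(bbrbbbb) = { 0 1 3/2 7/4 15/8 31/16 | 2 } — 63/32
v(bbrbbbbr) = { 0 1 3/2 7/4 15/8 31/16 | 63/32 2 } — 125/64
v(bbrbbbbrr) = { 0 1 3/2 7/4 15/8 31/16 | 125/64 63/32 2 } — 249/128
v(bbrbbbbrrb) = { 0 1 3/2 7/4 15/8 31/16 249/128 | 125/64 63/32 2 } — 499/256
v(bbrbbbbrrbb) = { 0 1 3/2 7/4 15/8 31/16 249/128 499/256 | 125/64 63/32 2 } — 999/512
v(bbrbbbbrrbbr) = { 0 1 3/2 7/4 15/8 31/16 249/128 499/256 | 999/512 125/64 63/32 2 } — 1997/1024
v(bbrbbbbrrbbrb) = { 0 1 3/2 7/4 15/8 31/16 249/128 499/256 1997/1024 | 999/512 125/64 63/32 2 } — 3995/2048
v(bbrbbbbrrbbrbb) = { 0 1 3/2 7/4 15/8 31/16 249/128 499/256 1997/1024 3995/2048 | 999/512 125/64 63/32 2 } — 7991/4096
v(bbrbbbbrrbbrbbr) = { 0 1 3/2 7/4 15/8 31/16 249/128 499/256 1997/1024 3995/2048 | 7991/4096 999/512 125/64 63/32 2 } — 15981/8192

15981/8192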